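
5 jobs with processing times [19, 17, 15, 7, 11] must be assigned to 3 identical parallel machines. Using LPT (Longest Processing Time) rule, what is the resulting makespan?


Sort jobs in decreasing order (LPT): [19, 17, 15, 11, 7]
Assign each job to the least loaded machine:
  Machine 1: jobs [19], load = 19
  Machine 2: jobs [17, 7], load = 24
  Machine 3: jobs [15, 11], load = 26
Makespan = max load = 26

26


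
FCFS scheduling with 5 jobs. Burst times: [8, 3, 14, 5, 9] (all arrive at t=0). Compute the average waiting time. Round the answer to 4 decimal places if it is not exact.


FCFS order (as given): [8, 3, 14, 5, 9]
Waiting times:
  Job 1: wait = 0
  Job 2: wait = 8
  Job 3: wait = 11
  Job 4: wait = 25
  Job 5: wait = 30
Sum of waiting times = 74
Average waiting time = 74/5 = 14.8

14.8


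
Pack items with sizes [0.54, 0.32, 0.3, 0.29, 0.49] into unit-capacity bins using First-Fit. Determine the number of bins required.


Place items sequentially using First-Fit:
  Item 0.54 -> new Bin 1
  Item 0.32 -> Bin 1 (now 0.86)
  Item 0.3 -> new Bin 2
  Item 0.29 -> Bin 2 (now 0.59)
  Item 0.49 -> new Bin 3
Total bins used = 3

3


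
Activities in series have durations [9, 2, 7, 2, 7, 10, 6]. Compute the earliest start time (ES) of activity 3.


Activity 3 starts after activities 1 through 2 complete.
Predecessor durations: [9, 2]
ES = 9 + 2 = 11

11


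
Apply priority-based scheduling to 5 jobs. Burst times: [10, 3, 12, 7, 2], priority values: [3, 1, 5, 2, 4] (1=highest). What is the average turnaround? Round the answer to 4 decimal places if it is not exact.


Sort by priority (ascending = highest first):
Order: [(1, 3), (2, 7), (3, 10), (4, 2), (5, 12)]
Completion times:
  Priority 1, burst=3, C=3
  Priority 2, burst=7, C=10
  Priority 3, burst=10, C=20
  Priority 4, burst=2, C=22
  Priority 5, burst=12, C=34
Average turnaround = 89/5 = 17.8

17.8


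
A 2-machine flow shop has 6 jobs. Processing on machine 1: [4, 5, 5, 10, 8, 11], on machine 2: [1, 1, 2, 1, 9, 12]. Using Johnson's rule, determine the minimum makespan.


Apply Johnson's rule:
  Group 1 (a <= b): [(5, 8, 9), (6, 11, 12)]
  Group 2 (a > b): [(3, 5, 2), (1, 4, 1), (2, 5, 1), (4, 10, 1)]
Optimal job order: [5, 6, 3, 1, 2, 4]
Schedule:
  Job 5: M1 done at 8, M2 done at 17
  Job 6: M1 done at 19, M2 done at 31
  Job 3: M1 done at 24, M2 done at 33
  Job 1: M1 done at 28, M2 done at 34
  Job 2: M1 done at 33, M2 done at 35
  Job 4: M1 done at 43, M2 done at 44
Makespan = 44

44


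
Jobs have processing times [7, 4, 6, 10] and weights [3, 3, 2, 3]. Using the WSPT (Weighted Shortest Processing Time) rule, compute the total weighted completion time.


Compute p/w ratios and sort ascending (WSPT): [(4, 3), (7, 3), (6, 2), (10, 3)]
Compute weighted completion times:
  Job (p=4,w=3): C=4, w*C=3*4=12
  Job (p=7,w=3): C=11, w*C=3*11=33
  Job (p=6,w=2): C=17, w*C=2*17=34
  Job (p=10,w=3): C=27, w*C=3*27=81
Total weighted completion time = 160

160


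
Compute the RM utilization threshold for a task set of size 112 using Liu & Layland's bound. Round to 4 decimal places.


Compute 2^(1/112) = 1.0062080044
Subtract 1: 1.0062080044 - 1 = 0.0062080044
Multiply by n: 112 * 0.0062080044 = 0.6952964928
Round to 4 dp: 0.6953

0.6953


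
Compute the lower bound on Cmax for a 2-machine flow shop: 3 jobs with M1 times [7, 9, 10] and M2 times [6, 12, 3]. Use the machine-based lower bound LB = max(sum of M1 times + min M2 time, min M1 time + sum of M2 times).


LB1 = sum(M1 times) + min(M2 times) = 26 + 3 = 29
LB2 = min(M1 times) + sum(M2 times) = 7 + 21 = 28
Lower bound = max(LB1, LB2) = max(29, 28) = 29

29


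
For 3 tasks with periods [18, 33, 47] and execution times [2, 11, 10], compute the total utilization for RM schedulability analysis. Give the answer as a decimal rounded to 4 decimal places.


Compute individual utilizations (exact fractions):
  Task 1: C/T = 2/18 = 1/9 (approx. 0.1111)
  Task 2: C/T = 11/33 = 1/3 (approx. 0.3333)
  Task 3: C/T = 10/47 (approx. 0.2128)
Total utilization U = 1/9 + 1/3 + 10/47 = 278/423
Rounded to 4 decimal places: U = 0.6572
RM (Liu & Layland) bound for 3 tasks = 0.779763; compare with U = 278/423 (approx. 0.657210)
U <= bound, so schedulable by RM sufficient condition.

0.6572


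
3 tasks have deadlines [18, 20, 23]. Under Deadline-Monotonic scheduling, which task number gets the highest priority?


Sort tasks by relative deadline (ascending):
  Task 1: deadline = 18
  Task 2: deadline = 20
  Task 3: deadline = 23
Priority order (highest first): [1, 2, 3]
Highest priority task = 1

1


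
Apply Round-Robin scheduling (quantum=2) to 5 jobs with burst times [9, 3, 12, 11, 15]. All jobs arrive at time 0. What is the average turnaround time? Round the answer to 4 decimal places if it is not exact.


Time quantum = 2
Execution trace:
  J1 runs 2 units, time = 2
  J2 runs 2 units, time = 4
  J3 runs 2 units, time = 6
  J4 runs 2 units, time = 8
  J5 runs 2 units, time = 10
  J1 runs 2 units, time = 12
  J2 runs 1 units, time = 13
  J3 runs 2 units, time = 15
  J4 runs 2 units, time = 17
  J5 runs 2 units, time = 19
  J1 runs 2 units, time = 21
  J3 runs 2 units, time = 23
  J4 runs 2 units, time = 25
  J5 runs 2 units, time = 27
  J1 runs 2 units, time = 29
  J3 runs 2 units, time = 31
  J4 runs 2 units, time = 33
  J5 runs 2 units, time = 35
  J1 runs 1 units, time = 36
  J3 runs 2 units, time = 38
  J4 runs 2 units, time = 40
  J5 runs 2 units, time = 42
  J3 runs 2 units, time = 44
  J4 runs 1 units, time = 45
  J5 runs 2 units, time = 47
  J5 runs 2 units, time = 49
  J5 runs 1 units, time = 50
Finish times: [36, 13, 44, 45, 50]
Average turnaround = 188/5 = 37.6

37.6


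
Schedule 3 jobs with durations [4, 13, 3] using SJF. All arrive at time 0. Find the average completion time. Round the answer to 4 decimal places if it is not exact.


SJF order (ascending): [3, 4, 13]
Completion times:
  Job 1: burst=3, C=3
  Job 2: burst=4, C=7
  Job 3: burst=13, C=20
Average completion = 30/3 = 10.0

10.0


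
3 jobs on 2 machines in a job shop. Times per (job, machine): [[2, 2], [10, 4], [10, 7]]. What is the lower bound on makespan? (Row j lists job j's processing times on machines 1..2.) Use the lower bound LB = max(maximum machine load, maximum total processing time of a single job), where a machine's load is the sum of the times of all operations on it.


Machine loads:
  Machine 1: 2 + 10 + 10 = 22
  Machine 2: 2 + 4 + 7 = 13
Max machine load = 22
Job totals:
  Job 1: 4
  Job 2: 14
  Job 3: 17
Max job total = 17
Lower bound = max(22, 17) = 22

22


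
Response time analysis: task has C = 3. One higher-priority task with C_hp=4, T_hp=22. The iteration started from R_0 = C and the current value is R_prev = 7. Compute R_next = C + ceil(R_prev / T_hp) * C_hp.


R_next = C + ceil(R_prev / T_hp) * C_hp
ceil(7 / 22) = ceil(0.3182) = 1
Interference = 1 * 4 = 4
R_next = 3 + 4 = 7
R_next = R_prev, so the iteration has converged (response time = 7).

7


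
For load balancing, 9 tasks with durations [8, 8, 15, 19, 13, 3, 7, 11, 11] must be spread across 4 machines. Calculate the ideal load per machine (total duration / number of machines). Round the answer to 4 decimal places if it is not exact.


Total processing time = 8 + 8 + 15 + 19 + 13 + 3 + 7 + 11 + 11 = 95
Number of machines = 4
Ideal balanced load = 95 / 4 = 23.75

23.75


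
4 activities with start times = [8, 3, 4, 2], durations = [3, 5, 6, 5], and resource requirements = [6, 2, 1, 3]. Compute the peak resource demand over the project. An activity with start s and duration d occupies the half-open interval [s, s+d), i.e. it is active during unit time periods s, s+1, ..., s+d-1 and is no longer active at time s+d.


Each activity i is active on [start_i, start_i + duration_i).
Compute total resource usage per time slot:
  t=0: active resources = [], total = 0
  t=1: active resources = [], total = 0
  t=2: active resources = [3], total = 3
  t=3: active resources = [2, 3], total = 5
  t=4: active resources = [2, 1, 3], total = 6
  t=5: active resources = [2, 1, 3], total = 6
  t=6: active resources = [2, 1, 3], total = 6
  t=7: active resources = [2, 1], total = 3
  t=8: active resources = [6, 1], total = 7
  t=9: active resources = [6, 1], total = 7
  t=10: active resources = [6], total = 6
Peak resource demand = 7

7


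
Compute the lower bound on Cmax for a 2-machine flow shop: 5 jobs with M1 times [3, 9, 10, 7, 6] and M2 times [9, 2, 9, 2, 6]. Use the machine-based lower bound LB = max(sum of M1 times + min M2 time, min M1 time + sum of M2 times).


LB1 = sum(M1 times) + min(M2 times) = 35 + 2 = 37
LB2 = min(M1 times) + sum(M2 times) = 3 + 28 = 31
Lower bound = max(LB1, LB2) = max(37, 31) = 37

37


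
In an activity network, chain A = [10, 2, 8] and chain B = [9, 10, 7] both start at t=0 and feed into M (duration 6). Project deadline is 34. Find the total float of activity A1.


Forward pass: ES(A1) = sum of predecessors on chain A = 0
EF = ES + duration = 0 + 10 = 10
Backward pass: LF(M) = deadline = 34; LS(M) = 34 - 6 = 28
LF(A1) = LS(M) - sum(successors on chain A) = 28 - 10 = 18
LS = LF - duration = 18 - 10 = 8
Total float = LS - ES = 8 - 0 = 8

8


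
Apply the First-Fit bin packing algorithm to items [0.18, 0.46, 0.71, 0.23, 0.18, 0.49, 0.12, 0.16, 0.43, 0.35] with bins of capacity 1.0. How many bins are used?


Place items sequentially using First-Fit:
  Item 0.18 -> new Bin 1
  Item 0.46 -> Bin 1 (now 0.64)
  Item 0.71 -> new Bin 2
  Item 0.23 -> Bin 1 (now 0.87)
  Item 0.18 -> Bin 2 (now 0.89)
  Item 0.49 -> new Bin 3
  Item 0.12 -> Bin 1 (now 0.99)
  Item 0.16 -> Bin 3 (now 0.65)
  Item 0.43 -> new Bin 4
  Item 0.35 -> Bin 3 (now 1.0)
Total bins used = 4

4


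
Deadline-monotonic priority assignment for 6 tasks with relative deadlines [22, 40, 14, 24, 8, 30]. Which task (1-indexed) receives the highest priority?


Sort tasks by relative deadline (ascending):
  Task 5: deadline = 8
  Task 3: deadline = 14
  Task 1: deadline = 22
  Task 4: deadline = 24
  Task 6: deadline = 30
  Task 2: deadline = 40
Priority order (highest first): [5, 3, 1, 4, 6, 2]
Highest priority task = 5

5


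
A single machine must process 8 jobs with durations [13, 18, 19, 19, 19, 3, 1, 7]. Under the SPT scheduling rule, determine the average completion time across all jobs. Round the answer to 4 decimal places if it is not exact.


Sort jobs by processing time (SPT order): [1, 3, 7, 13, 18, 19, 19, 19]
Compute completion times sequentially:
  Job 1: processing = 1, completes at 1
  Job 2: processing = 3, completes at 4
  Job 3: processing = 7, completes at 11
  Job 4: processing = 13, completes at 24
  Job 5: processing = 18, completes at 42
  Job 6: processing = 19, completes at 61
  Job 7: processing = 19, completes at 80
  Job 8: processing = 19, completes at 99
Sum of completion times = 322
Average completion time = 322/8 = 40.25

40.25


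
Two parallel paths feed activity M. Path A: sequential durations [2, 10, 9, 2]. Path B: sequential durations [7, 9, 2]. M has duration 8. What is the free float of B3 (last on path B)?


ES(B3) = sum of predecessors on chain B = 16
EF(B3) = ES + duration = 16 + 2 = 18
Successor of B3 is M. ES(M) = max(sum(A), sum(B)) = max(23, 18) = 23
Free float = ES(successor) - EF(current) = 23 - 18 = 5

5


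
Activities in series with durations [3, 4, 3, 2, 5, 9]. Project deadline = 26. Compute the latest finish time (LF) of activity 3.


LF(activity 3) = deadline - sum of successor durations
Successors: activities 4 through 6 with durations [2, 5, 9]
Sum of successor durations = 16
LF = 26 - 16 = 10

10


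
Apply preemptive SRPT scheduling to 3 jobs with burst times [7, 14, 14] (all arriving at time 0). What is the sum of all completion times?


Since all jobs arrive at t=0, SRPT equals SPT ordering.
SPT order: [7, 14, 14]
Completion times:
  Job 1: p=7, C=7
  Job 2: p=14, C=21
  Job 3: p=14, C=35
Total completion time = 7 + 21 + 35 = 63

63


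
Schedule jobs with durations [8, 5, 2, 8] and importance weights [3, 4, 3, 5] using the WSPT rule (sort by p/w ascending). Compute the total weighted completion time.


Compute p/w ratios and sort ascending (WSPT): [(2, 3), (5, 4), (8, 5), (8, 3)]
Compute weighted completion times:
  Job (p=2,w=3): C=2, w*C=3*2=6
  Job (p=5,w=4): C=7, w*C=4*7=28
  Job (p=8,w=5): C=15, w*C=5*15=75
  Job (p=8,w=3): C=23, w*C=3*23=69
Total weighted completion time = 178

178


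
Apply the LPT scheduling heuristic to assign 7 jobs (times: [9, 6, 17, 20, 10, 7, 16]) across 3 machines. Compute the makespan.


Sort jobs in decreasing order (LPT): [20, 17, 16, 10, 9, 7, 6]
Assign each job to the least loaded machine:
  Machine 1: jobs [20, 7], load = 27
  Machine 2: jobs [17, 9, 6], load = 32
  Machine 3: jobs [16, 10], load = 26
Makespan = max load = 32

32


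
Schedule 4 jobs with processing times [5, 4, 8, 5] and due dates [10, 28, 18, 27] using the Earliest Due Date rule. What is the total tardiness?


Sort by due date (EDD order): [(5, 10), (8, 18), (5, 27), (4, 28)]
Compute completion times and tardiness:
  Job 1: p=5, d=10, C=5, tardiness=max(0,5-10)=0
  Job 2: p=8, d=18, C=13, tardiness=max(0,13-18)=0
  Job 3: p=5, d=27, C=18, tardiness=max(0,18-27)=0
  Job 4: p=4, d=28, C=22, tardiness=max(0,22-28)=0
Total tardiness = 0

0


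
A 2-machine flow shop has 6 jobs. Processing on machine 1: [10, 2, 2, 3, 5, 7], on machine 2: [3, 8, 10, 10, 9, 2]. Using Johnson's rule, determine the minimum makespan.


Apply Johnson's rule:
  Group 1 (a <= b): [(2, 2, 8), (3, 2, 10), (4, 3, 10), (5, 5, 9)]
  Group 2 (a > b): [(1, 10, 3), (6, 7, 2)]
Optimal job order: [2, 3, 4, 5, 1, 6]
Schedule:
  Job 2: M1 done at 2, M2 done at 10
  Job 3: M1 done at 4, M2 done at 20
  Job 4: M1 done at 7, M2 done at 30
  Job 5: M1 done at 12, M2 done at 39
  Job 1: M1 done at 22, M2 done at 42
  Job 6: M1 done at 29, M2 done at 44
Makespan = 44

44


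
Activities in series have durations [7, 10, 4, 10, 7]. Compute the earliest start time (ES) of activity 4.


Activity 4 starts after activities 1 through 3 complete.
Predecessor durations: [7, 10, 4]
ES = 7 + 10 + 4 = 21

21


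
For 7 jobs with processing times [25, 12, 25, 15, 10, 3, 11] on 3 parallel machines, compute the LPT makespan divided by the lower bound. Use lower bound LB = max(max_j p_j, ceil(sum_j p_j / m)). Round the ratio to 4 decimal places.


LPT order: [25, 25, 15, 12, 11, 10, 3]
Machine loads after assignment: [36, 35, 30]
LPT makespan = 36
Lower bound = max(max_job, ceil(total/3)) = max(25, 34) = 34
Ratio = 36 / 34 = 1.0588

1.0588


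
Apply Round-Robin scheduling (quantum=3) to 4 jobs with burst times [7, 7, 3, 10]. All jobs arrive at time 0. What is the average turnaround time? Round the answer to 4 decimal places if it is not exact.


Time quantum = 3
Execution trace:
  J1 runs 3 units, time = 3
  J2 runs 3 units, time = 6
  J3 runs 3 units, time = 9
  J4 runs 3 units, time = 12
  J1 runs 3 units, time = 15
  J2 runs 3 units, time = 18
  J4 runs 3 units, time = 21
  J1 runs 1 units, time = 22
  J2 runs 1 units, time = 23
  J4 runs 3 units, time = 26
  J4 runs 1 units, time = 27
Finish times: [22, 23, 9, 27]
Average turnaround = 81/4 = 20.25

20.25


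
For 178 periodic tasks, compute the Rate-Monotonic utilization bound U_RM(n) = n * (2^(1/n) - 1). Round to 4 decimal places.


Compute 2^(1/178) = 1.0039016771
Subtract 1: 1.0039016771 - 1 = 0.0039016771
Multiply by n: 178 * 0.0039016771 = 0.6944985238
Round to 4 dp: 0.6945

0.6945


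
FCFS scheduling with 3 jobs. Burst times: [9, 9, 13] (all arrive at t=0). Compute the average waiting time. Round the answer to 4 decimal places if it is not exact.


FCFS order (as given): [9, 9, 13]
Waiting times:
  Job 1: wait = 0
  Job 2: wait = 9
  Job 3: wait = 18
Sum of waiting times = 27
Average waiting time = 27/3 = 9.0

9.0


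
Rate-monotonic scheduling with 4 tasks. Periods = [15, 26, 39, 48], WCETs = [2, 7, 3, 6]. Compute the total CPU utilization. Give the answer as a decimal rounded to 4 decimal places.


Compute individual utilizations (exact fractions):
  Task 1: C/T = 2/15 (approx. 0.1333)
  Task 2: C/T = 7/26 (approx. 0.2692)
  Task 3: C/T = 3/39 = 1/13 (approx. 0.0769)
  Task 4: C/T = 6/48 = 1/8 (approx. 0.125)
Total utilization U = 2/15 + 7/26 + 1/13 + 1/8 = 943/1560
Rounded to 4 decimal places: U = 0.6045
RM (Liu & Layland) bound for 4 tasks = 0.756828; compare with U = 943/1560 (approx. 0.604487)
U <= bound, so schedulable by RM sufficient condition.

0.6045


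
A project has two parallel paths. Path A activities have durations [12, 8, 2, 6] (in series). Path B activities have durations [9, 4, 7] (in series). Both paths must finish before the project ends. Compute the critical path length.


Path A total = 12 + 8 + 2 + 6 = 28
Path B total = 9 + 4 + 7 = 20
Critical path = longest path = max(28, 20) = 28

28


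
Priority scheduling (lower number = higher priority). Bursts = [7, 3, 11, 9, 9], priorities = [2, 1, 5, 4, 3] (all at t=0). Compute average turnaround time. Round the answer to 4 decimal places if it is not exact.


Sort by priority (ascending = highest first):
Order: [(1, 3), (2, 7), (3, 9), (4, 9), (5, 11)]
Completion times:
  Priority 1, burst=3, C=3
  Priority 2, burst=7, C=10
  Priority 3, burst=9, C=19
  Priority 4, burst=9, C=28
  Priority 5, burst=11, C=39
Average turnaround = 99/5 = 19.8

19.8


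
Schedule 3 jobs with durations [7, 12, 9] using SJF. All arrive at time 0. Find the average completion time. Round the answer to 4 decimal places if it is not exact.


SJF order (ascending): [7, 9, 12]
Completion times:
  Job 1: burst=7, C=7
  Job 2: burst=9, C=16
  Job 3: burst=12, C=28
Average completion = 51/3 = 17.0

17.0


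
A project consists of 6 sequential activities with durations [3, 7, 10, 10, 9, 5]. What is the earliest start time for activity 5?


Activity 5 starts after activities 1 through 4 complete.
Predecessor durations: [3, 7, 10, 10]
ES = 3 + 7 + 10 + 10 = 30

30


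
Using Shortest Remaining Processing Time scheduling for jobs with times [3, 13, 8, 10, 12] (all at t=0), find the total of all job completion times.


Since all jobs arrive at t=0, SRPT equals SPT ordering.
SPT order: [3, 8, 10, 12, 13]
Completion times:
  Job 1: p=3, C=3
  Job 2: p=8, C=11
  Job 3: p=10, C=21
  Job 4: p=12, C=33
  Job 5: p=13, C=46
Total completion time = 3 + 11 + 21 + 33 + 46 = 114

114


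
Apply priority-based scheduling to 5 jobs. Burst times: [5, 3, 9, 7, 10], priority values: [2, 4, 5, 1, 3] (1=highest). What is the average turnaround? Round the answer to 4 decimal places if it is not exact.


Sort by priority (ascending = highest first):
Order: [(1, 7), (2, 5), (3, 10), (4, 3), (5, 9)]
Completion times:
  Priority 1, burst=7, C=7
  Priority 2, burst=5, C=12
  Priority 3, burst=10, C=22
  Priority 4, burst=3, C=25
  Priority 5, burst=9, C=34
Average turnaround = 100/5 = 20.0

20.0


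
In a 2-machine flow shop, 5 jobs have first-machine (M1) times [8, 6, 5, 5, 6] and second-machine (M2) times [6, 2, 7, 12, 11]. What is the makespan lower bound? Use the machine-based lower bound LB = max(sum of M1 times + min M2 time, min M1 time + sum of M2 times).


LB1 = sum(M1 times) + min(M2 times) = 30 + 2 = 32
LB2 = min(M1 times) + sum(M2 times) = 5 + 38 = 43
Lower bound = max(LB1, LB2) = max(32, 43) = 43

43


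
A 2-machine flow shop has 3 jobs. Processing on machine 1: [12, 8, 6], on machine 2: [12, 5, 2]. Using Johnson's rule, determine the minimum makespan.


Apply Johnson's rule:
  Group 1 (a <= b): [(1, 12, 12)]
  Group 2 (a > b): [(2, 8, 5), (3, 6, 2)]
Optimal job order: [1, 2, 3]
Schedule:
  Job 1: M1 done at 12, M2 done at 24
  Job 2: M1 done at 20, M2 done at 29
  Job 3: M1 done at 26, M2 done at 31
Makespan = 31

31


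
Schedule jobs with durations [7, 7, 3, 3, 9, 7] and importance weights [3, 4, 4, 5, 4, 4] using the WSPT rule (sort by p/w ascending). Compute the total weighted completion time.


Compute p/w ratios and sort ascending (WSPT): [(3, 5), (3, 4), (7, 4), (7, 4), (9, 4), (7, 3)]
Compute weighted completion times:
  Job (p=3,w=5): C=3, w*C=5*3=15
  Job (p=3,w=4): C=6, w*C=4*6=24
  Job (p=7,w=4): C=13, w*C=4*13=52
  Job (p=7,w=4): C=20, w*C=4*20=80
  Job (p=9,w=4): C=29, w*C=4*29=116
  Job (p=7,w=3): C=36, w*C=3*36=108
Total weighted completion time = 395

395


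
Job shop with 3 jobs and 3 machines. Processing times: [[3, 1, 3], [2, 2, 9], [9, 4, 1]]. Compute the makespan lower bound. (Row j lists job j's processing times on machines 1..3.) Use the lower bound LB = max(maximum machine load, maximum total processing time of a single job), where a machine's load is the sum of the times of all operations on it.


Machine loads:
  Machine 1: 3 + 2 + 9 = 14
  Machine 2: 1 + 2 + 4 = 7
  Machine 3: 3 + 9 + 1 = 13
Max machine load = 14
Job totals:
  Job 1: 7
  Job 2: 13
  Job 3: 14
Max job total = 14
Lower bound = max(14, 14) = 14

14


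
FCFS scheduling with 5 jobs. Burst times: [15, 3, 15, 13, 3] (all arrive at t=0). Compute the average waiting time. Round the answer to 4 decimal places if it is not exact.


FCFS order (as given): [15, 3, 15, 13, 3]
Waiting times:
  Job 1: wait = 0
  Job 2: wait = 15
  Job 3: wait = 18
  Job 4: wait = 33
  Job 5: wait = 46
Sum of waiting times = 112
Average waiting time = 112/5 = 22.4

22.4


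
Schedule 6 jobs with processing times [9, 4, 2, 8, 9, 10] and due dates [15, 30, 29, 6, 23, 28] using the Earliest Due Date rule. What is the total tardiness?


Sort by due date (EDD order): [(8, 6), (9, 15), (9, 23), (10, 28), (2, 29), (4, 30)]
Compute completion times and tardiness:
  Job 1: p=8, d=6, C=8, tardiness=max(0,8-6)=2
  Job 2: p=9, d=15, C=17, tardiness=max(0,17-15)=2
  Job 3: p=9, d=23, C=26, tardiness=max(0,26-23)=3
  Job 4: p=10, d=28, C=36, tardiness=max(0,36-28)=8
  Job 5: p=2, d=29, C=38, tardiness=max(0,38-29)=9
  Job 6: p=4, d=30, C=42, tardiness=max(0,42-30)=12
Total tardiness = 36

36


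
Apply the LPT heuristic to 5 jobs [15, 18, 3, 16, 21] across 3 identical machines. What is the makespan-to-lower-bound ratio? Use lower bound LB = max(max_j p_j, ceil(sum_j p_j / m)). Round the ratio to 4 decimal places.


LPT order: [21, 18, 16, 15, 3]
Machine loads after assignment: [21, 21, 31]
LPT makespan = 31
Lower bound = max(max_job, ceil(total/3)) = max(21, 25) = 25
Ratio = 31 / 25 = 1.24

1.24


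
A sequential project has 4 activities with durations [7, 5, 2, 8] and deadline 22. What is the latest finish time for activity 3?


LF(activity 3) = deadline - sum of successor durations
Successors: activities 4 through 4 with durations [8]
Sum of successor durations = 8
LF = 22 - 8 = 14

14


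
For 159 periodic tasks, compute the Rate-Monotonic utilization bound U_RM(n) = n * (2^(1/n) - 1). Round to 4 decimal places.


Compute 2^(1/159) = 1.0043689323
Subtract 1: 1.0043689323 - 1 = 0.0043689323
Multiply by n: 159 * 0.0043689323 = 0.6946602357
Round to 4 dp: 0.6947

0.6947


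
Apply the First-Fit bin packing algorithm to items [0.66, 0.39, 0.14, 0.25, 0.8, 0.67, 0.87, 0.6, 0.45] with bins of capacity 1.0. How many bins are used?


Place items sequentially using First-Fit:
  Item 0.66 -> new Bin 1
  Item 0.39 -> new Bin 2
  Item 0.14 -> Bin 1 (now 0.8)
  Item 0.25 -> Bin 2 (now 0.64)
  Item 0.8 -> new Bin 3
  Item 0.67 -> new Bin 4
  Item 0.87 -> new Bin 5
  Item 0.6 -> new Bin 6
  Item 0.45 -> new Bin 7
Total bins used = 7

7


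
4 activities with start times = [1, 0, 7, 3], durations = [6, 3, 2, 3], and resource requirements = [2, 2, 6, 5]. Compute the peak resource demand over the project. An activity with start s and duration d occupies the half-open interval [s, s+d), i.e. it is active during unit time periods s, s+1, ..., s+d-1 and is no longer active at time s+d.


Each activity i is active on [start_i, start_i + duration_i).
Compute total resource usage per time slot:
  t=0: active resources = [2], total = 2
  t=1: active resources = [2, 2], total = 4
  t=2: active resources = [2, 2], total = 4
  t=3: active resources = [2, 5], total = 7
  t=4: active resources = [2, 5], total = 7
  t=5: active resources = [2, 5], total = 7
  t=6: active resources = [2], total = 2
  t=7: active resources = [6], total = 6
  t=8: active resources = [6], total = 6
Peak resource demand = 7

7


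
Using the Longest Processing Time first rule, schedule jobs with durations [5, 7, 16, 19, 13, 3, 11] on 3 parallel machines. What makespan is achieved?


Sort jobs in decreasing order (LPT): [19, 16, 13, 11, 7, 5, 3]
Assign each job to the least loaded machine:
  Machine 1: jobs [19, 5], load = 24
  Machine 2: jobs [16, 7, 3], load = 26
  Machine 3: jobs [13, 11], load = 24
Makespan = max load = 26

26


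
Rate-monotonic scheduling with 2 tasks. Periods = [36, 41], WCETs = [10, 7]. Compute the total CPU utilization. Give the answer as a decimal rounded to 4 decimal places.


Compute individual utilizations (exact fractions):
  Task 1: C/T = 10/36 = 5/18 (approx. 0.2778)
  Task 2: C/T = 7/41 (approx. 0.1707)
Total utilization U = 5/18 + 7/41 = 331/738
Rounded to 4 decimal places: U = 0.4485
RM (Liu & Layland) bound for 2 tasks = 0.828427; compare with U = 331/738 (approx. 0.448509)
U <= bound, so schedulable by RM sufficient condition.

0.4485


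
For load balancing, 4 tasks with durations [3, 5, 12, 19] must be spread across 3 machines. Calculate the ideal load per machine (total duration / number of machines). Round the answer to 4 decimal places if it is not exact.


Total processing time = 3 + 5 + 12 + 19 = 39
Number of machines = 3
Ideal balanced load = 39 / 3 = 13.0

13.0


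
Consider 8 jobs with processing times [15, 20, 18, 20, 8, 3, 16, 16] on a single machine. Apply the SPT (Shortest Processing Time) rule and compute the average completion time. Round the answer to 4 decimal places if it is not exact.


Sort jobs by processing time (SPT order): [3, 8, 15, 16, 16, 18, 20, 20]
Compute completion times sequentially:
  Job 1: processing = 3, completes at 3
  Job 2: processing = 8, completes at 11
  Job 3: processing = 15, completes at 26
  Job 4: processing = 16, completes at 42
  Job 5: processing = 16, completes at 58
  Job 6: processing = 18, completes at 76
  Job 7: processing = 20, completes at 96
  Job 8: processing = 20, completes at 116
Sum of completion times = 428
Average completion time = 428/8 = 53.5

53.5


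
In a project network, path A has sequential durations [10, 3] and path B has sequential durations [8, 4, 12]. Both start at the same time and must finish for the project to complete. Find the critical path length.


Path A total = 10 + 3 = 13
Path B total = 8 + 4 + 12 = 24
Critical path = longest path = max(13, 24) = 24

24


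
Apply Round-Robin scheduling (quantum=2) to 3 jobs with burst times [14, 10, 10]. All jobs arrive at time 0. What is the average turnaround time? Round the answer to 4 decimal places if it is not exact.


Time quantum = 2
Execution trace:
  J1 runs 2 units, time = 2
  J2 runs 2 units, time = 4
  J3 runs 2 units, time = 6
  J1 runs 2 units, time = 8
  J2 runs 2 units, time = 10
  J3 runs 2 units, time = 12
  J1 runs 2 units, time = 14
  J2 runs 2 units, time = 16
  J3 runs 2 units, time = 18
  J1 runs 2 units, time = 20
  J2 runs 2 units, time = 22
  J3 runs 2 units, time = 24
  J1 runs 2 units, time = 26
  J2 runs 2 units, time = 28
  J3 runs 2 units, time = 30
  J1 runs 2 units, time = 32
  J1 runs 2 units, time = 34
Finish times: [34, 28, 30]
Average turnaround = 92/3 = 30.6667

30.6667


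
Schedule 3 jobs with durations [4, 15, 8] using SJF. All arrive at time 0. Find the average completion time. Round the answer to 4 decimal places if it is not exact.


SJF order (ascending): [4, 8, 15]
Completion times:
  Job 1: burst=4, C=4
  Job 2: burst=8, C=12
  Job 3: burst=15, C=27
Average completion = 43/3 = 14.3333

14.3333


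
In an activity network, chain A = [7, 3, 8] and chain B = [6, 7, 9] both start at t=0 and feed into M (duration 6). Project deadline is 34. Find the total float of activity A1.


Forward pass: ES(A1) = sum of predecessors on chain A = 0
EF = ES + duration = 0 + 7 = 7
Backward pass: LF(M) = deadline = 34; LS(M) = 34 - 6 = 28
LF(A1) = LS(M) - sum(successors on chain A) = 28 - 11 = 17
LS = LF - duration = 17 - 7 = 10
Total float = LS - ES = 10 - 0 = 10

10


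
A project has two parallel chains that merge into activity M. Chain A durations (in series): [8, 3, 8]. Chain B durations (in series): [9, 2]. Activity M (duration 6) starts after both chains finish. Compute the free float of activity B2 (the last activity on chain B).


ES(B2) = sum of predecessors on chain B = 9
EF(B2) = ES + duration = 9 + 2 = 11
Successor of B2 is M. ES(M) = max(sum(A), sum(B)) = max(19, 11) = 19
Free float = ES(successor) - EF(current) = 19 - 11 = 8

8


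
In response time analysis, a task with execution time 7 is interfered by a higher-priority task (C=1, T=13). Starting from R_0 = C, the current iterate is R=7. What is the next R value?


R_next = C + ceil(R_prev / T_hp) * C_hp
ceil(7 / 13) = ceil(0.5385) = 1
Interference = 1 * 1 = 1
R_next = 7 + 1 = 8

8


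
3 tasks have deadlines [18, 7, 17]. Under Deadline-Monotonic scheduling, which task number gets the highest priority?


Sort tasks by relative deadline (ascending):
  Task 2: deadline = 7
  Task 3: deadline = 17
  Task 1: deadline = 18
Priority order (highest first): [2, 3, 1]
Highest priority task = 2

2


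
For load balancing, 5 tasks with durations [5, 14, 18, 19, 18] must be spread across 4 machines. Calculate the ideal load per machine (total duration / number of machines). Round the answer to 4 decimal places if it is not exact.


Total processing time = 5 + 14 + 18 + 19 + 18 = 74
Number of machines = 4
Ideal balanced load = 74 / 4 = 18.5

18.5


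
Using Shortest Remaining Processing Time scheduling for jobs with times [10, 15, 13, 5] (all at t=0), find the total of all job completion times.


Since all jobs arrive at t=0, SRPT equals SPT ordering.
SPT order: [5, 10, 13, 15]
Completion times:
  Job 1: p=5, C=5
  Job 2: p=10, C=15
  Job 3: p=13, C=28
  Job 4: p=15, C=43
Total completion time = 5 + 15 + 28 + 43 = 91

91


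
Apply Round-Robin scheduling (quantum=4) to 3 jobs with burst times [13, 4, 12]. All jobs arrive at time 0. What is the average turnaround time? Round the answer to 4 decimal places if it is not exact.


Time quantum = 4
Execution trace:
  J1 runs 4 units, time = 4
  J2 runs 4 units, time = 8
  J3 runs 4 units, time = 12
  J1 runs 4 units, time = 16
  J3 runs 4 units, time = 20
  J1 runs 4 units, time = 24
  J3 runs 4 units, time = 28
  J1 runs 1 units, time = 29
Finish times: [29, 8, 28]
Average turnaround = 65/3 = 21.6667

21.6667


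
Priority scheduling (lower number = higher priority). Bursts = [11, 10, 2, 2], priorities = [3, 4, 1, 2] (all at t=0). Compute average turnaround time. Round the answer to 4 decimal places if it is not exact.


Sort by priority (ascending = highest first):
Order: [(1, 2), (2, 2), (3, 11), (4, 10)]
Completion times:
  Priority 1, burst=2, C=2
  Priority 2, burst=2, C=4
  Priority 3, burst=11, C=15
  Priority 4, burst=10, C=25
Average turnaround = 46/4 = 11.5

11.5


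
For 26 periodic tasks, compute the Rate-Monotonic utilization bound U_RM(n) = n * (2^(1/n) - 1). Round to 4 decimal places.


Compute 2^(1/26) = 1.0270180507
Subtract 1: 1.0270180507 - 1 = 0.0270180507
Multiply by n: 26 * 0.0270180507 = 0.7024693182
Round to 4 dp: 0.7025

0.7025


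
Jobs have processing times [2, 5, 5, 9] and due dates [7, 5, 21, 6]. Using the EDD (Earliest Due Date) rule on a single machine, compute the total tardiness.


Sort by due date (EDD order): [(5, 5), (9, 6), (2, 7), (5, 21)]
Compute completion times and tardiness:
  Job 1: p=5, d=5, C=5, tardiness=max(0,5-5)=0
  Job 2: p=9, d=6, C=14, tardiness=max(0,14-6)=8
  Job 3: p=2, d=7, C=16, tardiness=max(0,16-7)=9
  Job 4: p=5, d=21, C=21, tardiness=max(0,21-21)=0
Total tardiness = 17

17


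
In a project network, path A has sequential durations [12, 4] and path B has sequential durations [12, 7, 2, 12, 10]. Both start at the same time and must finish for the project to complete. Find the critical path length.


Path A total = 12 + 4 = 16
Path B total = 12 + 7 + 2 + 12 + 10 = 43
Critical path = longest path = max(16, 43) = 43

43


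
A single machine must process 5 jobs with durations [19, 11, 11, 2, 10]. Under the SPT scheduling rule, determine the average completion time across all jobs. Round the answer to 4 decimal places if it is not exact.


Sort jobs by processing time (SPT order): [2, 10, 11, 11, 19]
Compute completion times sequentially:
  Job 1: processing = 2, completes at 2
  Job 2: processing = 10, completes at 12
  Job 3: processing = 11, completes at 23
  Job 4: processing = 11, completes at 34
  Job 5: processing = 19, completes at 53
Sum of completion times = 124
Average completion time = 124/5 = 24.8

24.8


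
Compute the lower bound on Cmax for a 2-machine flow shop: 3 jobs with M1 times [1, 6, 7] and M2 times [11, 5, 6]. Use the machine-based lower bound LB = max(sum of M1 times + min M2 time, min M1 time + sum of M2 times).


LB1 = sum(M1 times) + min(M2 times) = 14 + 5 = 19
LB2 = min(M1 times) + sum(M2 times) = 1 + 22 = 23
Lower bound = max(LB1, LB2) = max(19, 23) = 23

23


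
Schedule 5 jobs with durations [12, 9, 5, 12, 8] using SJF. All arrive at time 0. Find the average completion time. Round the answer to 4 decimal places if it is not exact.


SJF order (ascending): [5, 8, 9, 12, 12]
Completion times:
  Job 1: burst=5, C=5
  Job 2: burst=8, C=13
  Job 3: burst=9, C=22
  Job 4: burst=12, C=34
  Job 5: burst=12, C=46
Average completion = 120/5 = 24.0

24.0


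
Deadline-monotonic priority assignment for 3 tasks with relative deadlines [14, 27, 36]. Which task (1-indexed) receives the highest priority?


Sort tasks by relative deadline (ascending):
  Task 1: deadline = 14
  Task 2: deadline = 27
  Task 3: deadline = 36
Priority order (highest first): [1, 2, 3]
Highest priority task = 1

1


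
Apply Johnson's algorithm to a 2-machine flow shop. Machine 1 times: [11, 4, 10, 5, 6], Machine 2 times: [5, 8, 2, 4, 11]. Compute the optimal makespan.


Apply Johnson's rule:
  Group 1 (a <= b): [(2, 4, 8), (5, 6, 11)]
  Group 2 (a > b): [(1, 11, 5), (4, 5, 4), (3, 10, 2)]
Optimal job order: [2, 5, 1, 4, 3]
Schedule:
  Job 2: M1 done at 4, M2 done at 12
  Job 5: M1 done at 10, M2 done at 23
  Job 1: M1 done at 21, M2 done at 28
  Job 4: M1 done at 26, M2 done at 32
  Job 3: M1 done at 36, M2 done at 38
Makespan = 38

38


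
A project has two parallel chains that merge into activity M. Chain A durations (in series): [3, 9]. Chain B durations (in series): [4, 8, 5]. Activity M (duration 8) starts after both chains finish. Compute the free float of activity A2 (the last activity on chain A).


ES(A2) = sum of predecessors on chain A = 3
EF(A2) = ES + duration = 3 + 9 = 12
Successor of A2 is M. ES(M) = max(sum(A), sum(B)) = max(12, 17) = 17
Free float = ES(successor) - EF(current) = 17 - 12 = 5

5


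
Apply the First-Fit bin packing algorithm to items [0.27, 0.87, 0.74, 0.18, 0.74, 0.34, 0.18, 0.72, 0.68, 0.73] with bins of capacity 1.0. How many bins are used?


Place items sequentially using First-Fit:
  Item 0.27 -> new Bin 1
  Item 0.87 -> new Bin 2
  Item 0.74 -> new Bin 3
  Item 0.18 -> Bin 1 (now 0.45)
  Item 0.74 -> new Bin 4
  Item 0.34 -> Bin 1 (now 0.79)
  Item 0.18 -> Bin 1 (now 0.97)
  Item 0.72 -> new Bin 5
  Item 0.68 -> new Bin 6
  Item 0.73 -> new Bin 7
Total bins used = 7

7


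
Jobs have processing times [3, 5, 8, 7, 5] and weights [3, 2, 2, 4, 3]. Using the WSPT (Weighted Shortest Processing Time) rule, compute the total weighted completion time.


Compute p/w ratios and sort ascending (WSPT): [(3, 3), (5, 3), (7, 4), (5, 2), (8, 2)]
Compute weighted completion times:
  Job (p=3,w=3): C=3, w*C=3*3=9
  Job (p=5,w=3): C=8, w*C=3*8=24
  Job (p=7,w=4): C=15, w*C=4*15=60
  Job (p=5,w=2): C=20, w*C=2*20=40
  Job (p=8,w=2): C=28, w*C=2*28=56
Total weighted completion time = 189

189


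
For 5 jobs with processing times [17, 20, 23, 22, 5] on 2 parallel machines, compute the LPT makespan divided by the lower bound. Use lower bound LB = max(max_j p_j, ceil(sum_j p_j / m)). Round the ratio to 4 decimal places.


LPT order: [23, 22, 20, 17, 5]
Machine loads after assignment: [45, 42]
LPT makespan = 45
Lower bound = max(max_job, ceil(total/2)) = max(23, 44) = 44
Ratio = 45 / 44 = 1.0227

1.0227


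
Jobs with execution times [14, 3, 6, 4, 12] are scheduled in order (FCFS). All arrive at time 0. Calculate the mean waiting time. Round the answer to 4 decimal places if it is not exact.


FCFS order (as given): [14, 3, 6, 4, 12]
Waiting times:
  Job 1: wait = 0
  Job 2: wait = 14
  Job 3: wait = 17
  Job 4: wait = 23
  Job 5: wait = 27
Sum of waiting times = 81
Average waiting time = 81/5 = 16.2

16.2


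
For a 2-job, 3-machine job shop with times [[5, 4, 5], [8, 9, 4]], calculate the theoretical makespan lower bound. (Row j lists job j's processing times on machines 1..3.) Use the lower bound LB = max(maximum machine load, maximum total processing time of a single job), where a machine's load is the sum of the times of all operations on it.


Machine loads:
  Machine 1: 5 + 8 = 13
  Machine 2: 4 + 9 = 13
  Machine 3: 5 + 4 = 9
Max machine load = 13
Job totals:
  Job 1: 14
  Job 2: 21
Max job total = 21
Lower bound = max(13, 21) = 21

21


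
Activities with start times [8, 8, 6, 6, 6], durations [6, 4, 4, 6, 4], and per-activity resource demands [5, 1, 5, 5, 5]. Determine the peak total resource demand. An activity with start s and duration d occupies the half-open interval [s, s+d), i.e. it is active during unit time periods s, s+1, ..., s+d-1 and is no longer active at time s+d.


Each activity i is active on [start_i, start_i + duration_i).
Compute total resource usage per time slot:
  t=0: active resources = [], total = 0
  t=1: active resources = [], total = 0
  t=2: active resources = [], total = 0
  t=3: active resources = [], total = 0
  t=4: active resources = [], total = 0
  t=5: active resources = [], total = 0
  t=6: active resources = [5, 5, 5], total = 15
  t=7: active resources = [5, 5, 5], total = 15
  t=8: active resources = [5, 1, 5, 5, 5], total = 21
  t=9: active resources = [5, 1, 5, 5, 5], total = 21
  t=10: active resources = [5, 1, 5], total = 11
  t=11: active resources = [5, 1, 5], total = 11
  t=12: active resources = [5], total = 5
  t=13: active resources = [5], total = 5
Peak resource demand = 21

21


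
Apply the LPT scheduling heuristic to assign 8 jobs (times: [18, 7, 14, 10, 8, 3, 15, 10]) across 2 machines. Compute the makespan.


Sort jobs in decreasing order (LPT): [18, 15, 14, 10, 10, 8, 7, 3]
Assign each job to the least loaded machine:
  Machine 1: jobs [18, 10, 10, 3], load = 41
  Machine 2: jobs [15, 14, 8, 7], load = 44
Makespan = max load = 44

44


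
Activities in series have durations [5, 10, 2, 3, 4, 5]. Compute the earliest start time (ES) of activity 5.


Activity 5 starts after activities 1 through 4 complete.
Predecessor durations: [5, 10, 2, 3]
ES = 5 + 10 + 2 + 3 = 20

20


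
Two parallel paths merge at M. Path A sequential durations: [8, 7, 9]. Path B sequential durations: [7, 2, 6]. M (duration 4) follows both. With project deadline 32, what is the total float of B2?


Forward pass: ES(B2) = sum of predecessors on chain B = 7
EF = ES + duration = 7 + 2 = 9
Backward pass: LF(M) = deadline = 32; LS(M) = 32 - 4 = 28
LF(B2) = LS(M) - sum(successors on chain B) = 28 - 6 = 22
LS = LF - duration = 22 - 2 = 20
Total float = LS - ES = 20 - 7 = 13

13


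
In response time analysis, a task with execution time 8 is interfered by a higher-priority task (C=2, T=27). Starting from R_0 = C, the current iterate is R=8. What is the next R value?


R_next = C + ceil(R_prev / T_hp) * C_hp
ceil(8 / 27) = ceil(0.2963) = 1
Interference = 1 * 2 = 2
R_next = 8 + 2 = 10

10


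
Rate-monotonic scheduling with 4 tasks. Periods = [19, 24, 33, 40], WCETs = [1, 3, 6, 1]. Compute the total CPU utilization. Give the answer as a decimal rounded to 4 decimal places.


Compute individual utilizations (exact fractions):
  Task 1: C/T = 1/19 (approx. 0.0526)
  Task 2: C/T = 3/24 = 1/8 (approx. 0.125)
  Task 3: C/T = 6/33 = 2/11 (approx. 0.1818)
  Task 4: C/T = 1/40 (approx. 0.025)
Total utilization U = 1/19 + 1/8 + 2/11 + 1/40 = 1607/4180
Rounded to 4 decimal places: U = 0.3844
RM (Liu & Layland) bound for 4 tasks = 0.756828; compare with U = 1607/4180 (approx. 0.384450)
U <= bound, so schedulable by RM sufficient condition.

0.3844
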